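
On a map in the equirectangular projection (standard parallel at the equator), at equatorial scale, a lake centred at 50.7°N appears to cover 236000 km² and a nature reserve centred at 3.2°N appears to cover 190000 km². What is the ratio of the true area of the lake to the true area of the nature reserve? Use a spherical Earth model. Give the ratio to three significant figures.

Plate carrée has h = 1 and k = sec φ, giving areal scale sec φ; true area = (apparent area) · cos φ.
True area of lake: 236000 × cos(50.7°) = 236000 × 0.6334 = 149500 km².
True area of nature reserve: 190000 × cos(3.2°) = 190000 × 0.9984 = 189700 km².
Ratio = 149500 / 189700 ≈ 0.788.

0.788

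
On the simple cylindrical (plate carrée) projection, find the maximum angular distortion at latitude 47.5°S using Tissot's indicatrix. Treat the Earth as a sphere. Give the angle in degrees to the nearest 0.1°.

22.3°

For the equirectangular projection with φ₀ = 0 (plate carrée), h = 1 along meridians and k = sec φ along parallels.
At 47.5°: h = 1.000, k = 1.480; principal scales a = 1.480, b = 1.000.
sin(ω/2) = (a − b)/(a + b) = 0.4802/2.480 = 0.1936, so ω = 2 arcsin(0.1936) ≈ 22.3°.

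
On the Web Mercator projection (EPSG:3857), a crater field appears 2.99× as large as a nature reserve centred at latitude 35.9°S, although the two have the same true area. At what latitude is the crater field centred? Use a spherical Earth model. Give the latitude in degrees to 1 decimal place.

62.1°

On Mercator, (apparent₁)/(apparent₂) = sec²φ₁ / sec²φ₂ when true areas are equal.
cos²φ₂ / cos²φ₁ = 2.99  ⇒  cos φ₁ = cos 35.9° / √2.99 = 0.8100/1.729 = 0.4685.
φ₁ = arccos(0.4685) ≈ 62.1°.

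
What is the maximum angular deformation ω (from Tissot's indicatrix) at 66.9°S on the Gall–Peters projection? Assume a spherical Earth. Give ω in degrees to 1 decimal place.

63.9°

The Gall–Peters projection is cylindrical equal-area with φ₀ = 45°. Cylindrical equal-area (φ₀ = 45°): h = cos φ / cos 45° along meridians, k = cos 45° / cos φ along parallels; h·k = 1.
At 66.9°: h = 0.5548, k = 1.802; principal scales a = 1.802, b = 0.5548.
sin(ω/2) = (a − b)/(a + b) = 1.247/2.357 = 0.5292, so ω = 2 arcsin(0.5292) ≈ 63.9°.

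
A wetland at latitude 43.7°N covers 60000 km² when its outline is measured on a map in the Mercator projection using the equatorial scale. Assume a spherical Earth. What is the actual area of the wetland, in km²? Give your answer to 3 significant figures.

The Mercator projection is conformal; its linear scale factor is the same in every direction and equals sec φ = 1/cos φ.
Areal scale = k² = sec²φ = 1/cos²(43.7°) = 1/0.7230² = 1.913.
True area = apparent / (areal scale) = 60000 / 1.913 ≈ 31400 km².

31400 km²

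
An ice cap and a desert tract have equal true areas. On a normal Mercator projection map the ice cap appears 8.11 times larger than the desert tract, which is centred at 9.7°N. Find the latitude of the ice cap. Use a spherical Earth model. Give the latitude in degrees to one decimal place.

69.7°

For equal true areas on Mercator, apparent areas scale as sec²φ, so the ratio is cos²φ₂ / cos²φ₁.
cos²φ₂ / cos²φ₁ = 8.11  ⇒  cos φ₁ = cos 9.7° / √8.11 = 0.9857/2.848 = 0.3461.
φ₁ = arccos(0.3461) ≈ 69.7°.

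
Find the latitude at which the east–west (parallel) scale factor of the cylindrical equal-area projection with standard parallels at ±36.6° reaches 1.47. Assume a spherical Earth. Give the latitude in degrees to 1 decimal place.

A cylindrical equal-area projection with standard parallel φ₀ has meridian scale h = cos φ / cos φ₀ and parallel scale k = cos φ₀ / cos φ (so areas are preserved, h·k = 1).
k = cos φ₀ / cos φ = 1.47  ⇒  cos φ = cos 36.6° / 1.47 = 0.5461.
φ = arccos(0.5461) ≈ 56.9°.

56.9°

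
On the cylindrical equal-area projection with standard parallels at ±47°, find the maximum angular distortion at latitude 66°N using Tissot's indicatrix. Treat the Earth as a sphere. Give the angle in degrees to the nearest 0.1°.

56.8°

A cylindrical equal-area projection with standard parallel φ₀ has meridian scale h = cos φ / cos φ₀ and parallel scale k = cos φ₀ / cos φ (so areas are preserved, h·k = 1).
At 66°: h = 0.5964, k = 1.677; principal scales a = 1.677, b = 0.5964.
sin(ω/2) = (a − b)/(a + b) = 1.080/2.273 = 0.4753, so ω = 2 arcsin(0.4753) ≈ 56.8°.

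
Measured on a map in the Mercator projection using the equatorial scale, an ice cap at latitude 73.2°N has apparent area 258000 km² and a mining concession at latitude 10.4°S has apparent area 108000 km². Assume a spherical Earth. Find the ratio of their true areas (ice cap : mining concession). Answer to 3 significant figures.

On Mercator the areal scale is sec²φ, so true area = apparent × cos²φ.
True area of ice cap: 258000 × cos²(73.2°) = 258000 × 0.08354 = 21550 km².
True area of mining concession: 108000 × cos²(10.4°) = 108000 × 0.9674 = 104500 km².
Ratio = 21550 / 104500 ≈ 0.206.

0.206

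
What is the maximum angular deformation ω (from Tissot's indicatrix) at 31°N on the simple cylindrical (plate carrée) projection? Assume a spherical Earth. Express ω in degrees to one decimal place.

8.8°

In the plate carrée (x = Rλ, y = Rφ), meridians are true-scale (h = 1) and parallels are stretched by k = sec φ.
At 31°: h = 1.000, k = 1.167; principal scales a = 1.167, b = 1.000.
sin(ω/2) = (a − b)/(a + b) = 0.1666/2.167 = 0.07691, so ω = 2 arcsin(0.07691) ≈ 8.8°.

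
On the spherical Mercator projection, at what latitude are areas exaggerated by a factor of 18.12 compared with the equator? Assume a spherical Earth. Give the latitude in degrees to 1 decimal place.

76.4°

Mercator areal scale is sec²φ.
sec²φ = 18.12  ⇒  cos²φ = 0.05519  ⇒  cos φ = 0.2349.
φ = arccos(0.2349) ≈ 76.4°.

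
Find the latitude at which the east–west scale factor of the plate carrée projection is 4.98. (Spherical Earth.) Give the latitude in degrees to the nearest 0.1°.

78.4°

Plate carrée: h = 1, k = sec φ along parallels.
sec φ = 4.98  ⇒  cos φ = 0.2008  ⇒  φ ≈ 78.4°.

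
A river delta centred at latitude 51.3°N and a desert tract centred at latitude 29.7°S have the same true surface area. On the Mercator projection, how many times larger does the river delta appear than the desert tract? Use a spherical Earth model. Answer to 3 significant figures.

1.93

Mercator areal scale is sec²φ.
At 51.3°: sec²(51.3°) = 1/0.6252² = 2.558.
At 29.7°: sec²(29.7°) = 1/0.8686² = 1.325.
Ratio = 2.558/1.325 = cos²(29.7°)/cos²(51.3°) ≈ 1.93.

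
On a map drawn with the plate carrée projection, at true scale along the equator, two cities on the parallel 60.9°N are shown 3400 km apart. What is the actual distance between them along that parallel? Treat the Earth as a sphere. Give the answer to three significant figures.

1650 km

In the plate carrée (x = Rλ, y = Rφ), meridians are true-scale (h = 1) and parallels are stretched by k = sec φ.
Along the parallel at 60.9°, map distances are exaggerated by k = sec 60.9° = 2.056.
True distance = 3400 / 2.056 = 3400 × cos 60.9° ≈ 1650 km.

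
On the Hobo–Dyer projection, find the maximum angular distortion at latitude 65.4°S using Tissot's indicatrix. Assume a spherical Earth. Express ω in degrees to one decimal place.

69.3°

Hobo–Dyer is a cylindrical equal-area projection with standard parallels at ±37.5°. Cylindrical equal-area (φ₀ = 37.5°): h = cos φ / cos 37.5° along meridians, k = cos 37.5° / cos φ along parallels; h·k = 1.
At 65.4°: h = 0.5247, k = 1.906; principal scales a = 1.906, b = 0.5247.
sin(ω/2) = (a − b)/(a + b) = 1.381/2.431 = 0.5682, so ω = 2 arcsin(0.5682) ≈ 69.3°.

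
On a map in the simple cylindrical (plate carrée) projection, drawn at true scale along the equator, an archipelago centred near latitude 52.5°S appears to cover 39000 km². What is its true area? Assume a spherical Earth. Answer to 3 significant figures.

Plate carrée maps x = Rλ, y = Rφ. The meridian scale is h = 1 and the parallel scale is k = 1/cos φ = sec φ.
Areal scale = h·k = 1 × sec φ; at 52.5°, h = 1.000, k = 1.643, so h·k = 1.643.
True area = apparent / (areal scale) = 39000 / 1.643 ≈ 23700 km².

23700 km²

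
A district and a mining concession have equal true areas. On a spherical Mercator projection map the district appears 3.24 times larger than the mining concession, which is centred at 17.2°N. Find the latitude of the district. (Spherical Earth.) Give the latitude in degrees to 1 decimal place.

On Mercator, (apparent₁)/(apparent₂) = sec²φ₁ / sec²φ₂ when true areas are equal.
cos²φ₂ / cos²φ₁ = 3.24  ⇒  cos φ₁ = cos 17.2° / √3.24 = 0.9553/1.800 = 0.5307.
φ₁ = arccos(0.5307) ≈ 57.9°.

57.9°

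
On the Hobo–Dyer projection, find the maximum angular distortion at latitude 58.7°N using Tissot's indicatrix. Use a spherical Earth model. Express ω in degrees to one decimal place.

47.1°

Hobo–Dyer is a cylindrical equal-area projection with standard parallels at ±37.5°. For cylindrical equal-area with standard parallel φ₀, h = cos φ / cos φ₀ and k = cos φ₀ / cos φ, so h·k = 1.
At 58.7°: h = 0.6548, k = 1.527; principal scales a = 1.527, b = 0.6548.
sin(ω/2) = (a − b)/(a + b) = 0.8723/2.182 = 0.3998, so ω = 2 arcsin(0.3998) ≈ 47.1°.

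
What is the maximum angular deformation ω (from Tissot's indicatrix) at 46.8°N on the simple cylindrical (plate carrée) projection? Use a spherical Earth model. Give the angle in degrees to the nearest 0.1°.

21.6°

For the equirectangular projection with φ₀ = 0 (plate carrée), h = 1 along meridians and k = sec φ along parallels.
At 46.8°: h = 1.000, k = 1.461; principal scales a = 1.461, b = 1.000.
sin(ω/2) = (a − b)/(a + b) = 0.4608/2.461 = 0.1873, so ω = 2 arcsin(0.1873) ≈ 21.6°.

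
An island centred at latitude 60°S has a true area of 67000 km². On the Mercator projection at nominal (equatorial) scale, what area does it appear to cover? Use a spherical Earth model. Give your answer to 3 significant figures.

268000 km²

Mercator is conformal, so the point scale is isotropic: h = k = sec φ = 1/cos φ.
Areal scale = k² = sec²φ = 1/cos²(60°) = 1/0.5000² = 4.000.
Apparent area = 67000 × 4.000 ≈ 268000 km².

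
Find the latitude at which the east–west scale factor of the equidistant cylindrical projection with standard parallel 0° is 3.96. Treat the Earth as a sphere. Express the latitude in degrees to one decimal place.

Plate carrée: h = 1, k = sec φ along parallels.
sec φ = 3.96  ⇒  cos φ = 0.2525  ⇒  φ ≈ 75.4°.

75.4°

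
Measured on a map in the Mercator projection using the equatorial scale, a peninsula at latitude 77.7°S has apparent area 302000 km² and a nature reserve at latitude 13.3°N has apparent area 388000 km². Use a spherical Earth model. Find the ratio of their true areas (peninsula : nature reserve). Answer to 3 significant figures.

Since Mercator area scale is 1/cos²φ, the true area equals the apparent area multiplied by cos²φ.
True area of peninsula: 302000 × cos²(77.7°) = 302000 × 0.04538 = 13710 km².
True area of nature reserve: 388000 × cos²(13.3°) = 388000 × 0.9471 = 367500 km².
Ratio = 13710 / 367500 ≈ 0.0373.

0.0373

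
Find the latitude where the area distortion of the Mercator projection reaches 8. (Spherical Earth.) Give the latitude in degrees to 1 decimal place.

Mercator areal scale is sec²φ.
sec²φ = 8  ⇒  cos²φ = 0.1250  ⇒  cos φ = 0.3536.
φ = arccos(0.3536) ≈ 69.3°.

69.3°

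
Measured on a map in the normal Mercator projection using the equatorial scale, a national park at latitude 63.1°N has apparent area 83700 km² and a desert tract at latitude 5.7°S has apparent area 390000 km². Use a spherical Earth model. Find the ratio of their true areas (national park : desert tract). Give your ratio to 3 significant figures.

On Mercator the areal scale is sec²φ, so true area = apparent × cos²φ.
True area of national park: 83700 × cos²(63.1°) = 83700 × 0.2047 = 17130 km².
True area of desert tract: 390000 × cos²(5.7°) = 390000 × 0.9901 = 386200 km².
Ratio = 17130 / 386200 ≈ 0.0444.

0.0444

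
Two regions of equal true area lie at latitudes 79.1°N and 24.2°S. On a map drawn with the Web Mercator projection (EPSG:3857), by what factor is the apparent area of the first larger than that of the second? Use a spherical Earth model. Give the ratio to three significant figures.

Mercator is conformal with k = sec φ, so areal scale = k² = sec²φ.
At 79.1°: sec²(79.1°) = 1/0.1891² = 27.97.
At 24.2°: sec²(24.2°) = 1/0.9121² = 1.202.
Ratio = 27.97/1.202 = cos²(24.2°)/cos²(79.1°) ≈ 23.3.

23.3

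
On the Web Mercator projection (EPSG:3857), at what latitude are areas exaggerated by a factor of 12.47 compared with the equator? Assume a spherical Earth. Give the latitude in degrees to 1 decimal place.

Mercator areal scale is sec²φ.
sec²φ = 12.47  ⇒  cos²φ = 0.08019  ⇒  cos φ = 0.2832.
φ = arccos(0.2832) ≈ 73.5°.

73.5°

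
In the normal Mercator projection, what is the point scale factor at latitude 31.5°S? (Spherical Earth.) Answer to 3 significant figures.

Mercator is conformal, so the point scale is isotropic: h = k = sec φ = 1/cos φ.
k = 1/cos 31.5° = 1/0.8526 = 1.173.

1.17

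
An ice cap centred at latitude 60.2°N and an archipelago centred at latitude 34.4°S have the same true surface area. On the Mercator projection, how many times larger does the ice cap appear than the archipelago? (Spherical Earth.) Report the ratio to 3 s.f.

Mercator areal scale is sec²φ.
At 60.2°: sec²(60.2°) = 1/0.4970² = 4.049.
At 34.4°: sec²(34.4°) = 1/0.8251² = 1.469.
Ratio = 4.049/1.469 = cos²(34.4°)/cos²(60.2°) ≈ 2.76.

2.76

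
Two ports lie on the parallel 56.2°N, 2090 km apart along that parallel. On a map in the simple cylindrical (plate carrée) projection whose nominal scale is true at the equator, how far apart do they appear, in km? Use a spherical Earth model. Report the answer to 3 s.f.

Plate carrée maps x = Rλ, y = Rφ. The meridian scale is h = 1 and the parallel scale is k = 1/cos φ = sec φ.
Along the parallel, k = sec 56.2° = 1/0.5563 = 1.798.
Map distance = 2090 × 1.798 ≈ 3760 km.

3760 km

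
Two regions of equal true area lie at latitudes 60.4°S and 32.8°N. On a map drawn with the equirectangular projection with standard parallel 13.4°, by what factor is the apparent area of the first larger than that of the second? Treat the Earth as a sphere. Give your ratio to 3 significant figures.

1.70

In the equirectangular projection with standard parallel φ₀ = 13.4° (x = Rλ cos φ₀, y = Rφ), meridians are true-scale (h = 1) and the parallel scale is k = cos φ₀ / cos φ.
Areal scale at 60.4°: h·k = 1.000 × 1.969 = 1.969.
Areal scale at 32.8°: h·k = 1.000 × 1.157 = 1.157.
Ratio = 1.969/1.157 ≈ 1.70.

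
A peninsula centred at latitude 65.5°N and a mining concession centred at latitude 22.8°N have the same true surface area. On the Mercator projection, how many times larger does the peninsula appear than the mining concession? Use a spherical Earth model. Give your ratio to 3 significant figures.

4.94

Mercator areal scale is sec²φ.
At 65.5°: sec²(65.5°) = 1/0.4147² = 5.815.
At 22.8°: sec²(22.8°) = 1/0.9219² = 1.177.
Ratio = 5.815/1.177 = cos²(22.8°)/cos²(65.5°) ≈ 4.94.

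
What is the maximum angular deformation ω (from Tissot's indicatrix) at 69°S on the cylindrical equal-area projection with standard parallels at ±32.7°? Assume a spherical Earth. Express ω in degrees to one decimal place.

A cylindrical equal-area projection with standard parallel φ₀ has meridian scale h = cos φ / cos φ₀ and parallel scale k = cos φ₀ / cos φ (so areas are preserved, h·k = 1).
At 69°: h = 0.4259, k = 2.348; principal scales a = 2.348, b = 0.4259.
sin(ω/2) = (a − b)/(a + b) = 1.922/2.774 = 0.6930, so ω = 2 arcsin(0.6930) ≈ 87.7°.

87.7°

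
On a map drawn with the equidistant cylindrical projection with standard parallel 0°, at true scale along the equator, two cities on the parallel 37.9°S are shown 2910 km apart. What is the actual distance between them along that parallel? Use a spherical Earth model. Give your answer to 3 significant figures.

In the plate carrée (x = Rλ, y = Rφ), meridians are true-scale (h = 1) and parallels are stretched by k = sec φ.
Along the parallel at 37.9°, map distances are exaggerated by k = sec 37.9° = 1.267.
True distance = 2910 / 1.267 = 2910 × cos 37.9° ≈ 2300 km.

2300 km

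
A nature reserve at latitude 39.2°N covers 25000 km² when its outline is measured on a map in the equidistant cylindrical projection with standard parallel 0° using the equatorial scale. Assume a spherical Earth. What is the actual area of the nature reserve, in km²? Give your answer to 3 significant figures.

19400 km²

In the plate carrée (x = Rλ, y = Rφ), meridians are true-scale (h = 1) and parallels are stretched by k = sec φ.
Areal scale = h·k = 1 × sec φ; at 39.2°, h = 1.000, k = 1.290, so h·k = 1.290.
True area = apparent / (areal scale) = 25000 / 1.290 ≈ 19400 km².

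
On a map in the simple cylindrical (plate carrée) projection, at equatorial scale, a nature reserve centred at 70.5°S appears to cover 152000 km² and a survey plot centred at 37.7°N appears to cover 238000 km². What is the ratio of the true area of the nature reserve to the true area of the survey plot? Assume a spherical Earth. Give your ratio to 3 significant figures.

0.269

On the plate carrée, areal scale = h·k = 1 × sec φ, so true area = apparent × cos φ.
True area of nature reserve: 152000 × cos(70.5°) = 152000 × 0.3338 = 50740 km².
True area of survey plot: 238000 × cos(37.7°) = 238000 × 0.7912 = 188300 km².
Ratio = 50740 / 188300 ≈ 0.269.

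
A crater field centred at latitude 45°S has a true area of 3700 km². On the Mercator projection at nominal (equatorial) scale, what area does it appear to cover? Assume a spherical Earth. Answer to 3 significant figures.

7400 km²

Mercator is conformal, so the point scale is isotropic: h = k = sec φ = 1/cos φ.
Areal scale = k² = sec²φ = 1/cos²(45°) = 1/0.7071² = 2.000.
Apparent area = 3700 × 2.000 ≈ 7400 km².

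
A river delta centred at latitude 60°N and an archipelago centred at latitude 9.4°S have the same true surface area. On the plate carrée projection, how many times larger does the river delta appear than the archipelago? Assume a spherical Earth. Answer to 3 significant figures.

Plate carrée maps x = Rλ, y = Rφ. The meridian scale is h = 1 and the parallel scale is k = 1/cos φ = sec φ.
Areal scale at 60°: h·k = 1.000 × 2.000 = 2.000.
Areal scale at 9.4°: h·k = 1.000 × 1.014 = 1.014.
Ratio = 2.000/1.014 ≈ 1.97.

1.97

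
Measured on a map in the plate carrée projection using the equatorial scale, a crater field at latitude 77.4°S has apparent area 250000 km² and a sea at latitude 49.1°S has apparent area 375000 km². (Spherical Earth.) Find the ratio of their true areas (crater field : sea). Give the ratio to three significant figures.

0.222

Plate carrée has h = 1 and k = sec φ, giving areal scale sec φ; true area = (apparent area) · cos φ.
True area of crater field: 250000 × cos(77.4°) = 250000 × 0.2181 = 54540 km².
True area of sea: 375000 × cos(49.1°) = 375000 × 0.6547 = 245500 km².
Ratio = 54540 / 245500 ≈ 0.222.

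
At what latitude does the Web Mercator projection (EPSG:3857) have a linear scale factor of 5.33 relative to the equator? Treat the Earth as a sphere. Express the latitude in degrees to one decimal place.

79.2°

Mercator scale is k = sec φ = 1/cos φ.
1/cos φ = 5.33  ⇒  cos φ = 0.1876  ⇒  φ = arccos(0.1876) ≈ 79.2°.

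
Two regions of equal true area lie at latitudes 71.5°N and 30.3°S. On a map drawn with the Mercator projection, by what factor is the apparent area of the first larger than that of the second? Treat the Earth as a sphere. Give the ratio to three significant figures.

7.40

Mercator is conformal with k = sec φ, so areal scale = k² = sec²φ.
At 71.5°: sec²(71.5°) = 1/0.3173² = 9.932.
At 30.3°: sec²(30.3°) = 1/0.8634² = 1.341.
Ratio = 9.932/1.341 = cos²(30.3°)/cos²(71.5°) ≈ 7.40.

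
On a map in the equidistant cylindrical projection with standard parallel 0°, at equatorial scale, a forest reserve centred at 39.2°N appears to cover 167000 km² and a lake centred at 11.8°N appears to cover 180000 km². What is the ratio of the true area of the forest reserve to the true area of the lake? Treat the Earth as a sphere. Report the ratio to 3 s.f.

On the plate carrée, areal scale = h·k = 1 × sec φ, so true area = apparent × cos φ.
True area of forest reserve: 167000 × cos(39.2°) = 167000 × 0.7749 = 129400 km².
True area of lake: 180000 × cos(11.8°) = 180000 × 0.9789 = 176200 km².
Ratio = 129400 / 176200 ≈ 0.734.

0.734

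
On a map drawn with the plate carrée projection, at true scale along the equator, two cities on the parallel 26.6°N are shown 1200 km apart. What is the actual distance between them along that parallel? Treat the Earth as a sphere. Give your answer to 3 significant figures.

Plate carrée maps x = Rλ, y = Rφ. The meridian scale is h = 1 and the parallel scale is k = 1/cos φ = sec φ.
Along the parallel at 26.6°, map distances are exaggerated by k = sec 26.6° = 1.118.
True distance = 1200 / 1.118 = 1200 × cos 26.6° ≈ 1070 km.

1070 km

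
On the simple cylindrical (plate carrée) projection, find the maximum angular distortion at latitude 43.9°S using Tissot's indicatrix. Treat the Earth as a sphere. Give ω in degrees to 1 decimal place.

18.7°

For the equirectangular projection with φ₀ = 0 (plate carrée), h = 1 along meridians and k = sec φ along parallels.
At 43.9°: h = 1.000, k = 1.388; principal scales a = 1.388, b = 1.000.
sin(ω/2) = (a − b)/(a + b) = 0.3878/2.388 = 0.1624, so ω = 2 arcsin(0.1624) ≈ 18.7°.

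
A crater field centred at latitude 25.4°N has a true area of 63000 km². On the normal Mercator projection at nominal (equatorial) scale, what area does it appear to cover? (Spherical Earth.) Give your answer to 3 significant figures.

77200 km²

The Mercator projection is conformal; its linear scale factor is the same in every direction and equals sec φ = 1/cos φ.
Areal scale = k² = sec²φ = 1/cos²(25.4°) = 1/0.9033² = 1.225.
Apparent area = 63000 × 1.225 ≈ 77200 km².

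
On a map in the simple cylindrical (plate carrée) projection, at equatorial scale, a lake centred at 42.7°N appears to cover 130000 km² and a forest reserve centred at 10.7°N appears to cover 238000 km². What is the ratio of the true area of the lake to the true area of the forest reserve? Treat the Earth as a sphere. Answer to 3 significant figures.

Plate carrée has h = 1 and k = sec φ, giving areal scale sec φ; true area = (apparent area) · cos φ.
True area of lake: 130000 × cos(42.7°) = 130000 × 0.7349 = 95540 km².
True area of forest reserve: 238000 × cos(10.7°) = 238000 × 0.9826 = 233900 km².
Ratio = 95540 / 233900 ≈ 0.409.

0.409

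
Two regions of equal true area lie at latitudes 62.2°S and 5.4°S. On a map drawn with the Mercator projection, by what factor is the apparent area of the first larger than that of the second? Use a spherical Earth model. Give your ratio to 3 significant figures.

Mercator areal scale is sec²φ.
At 62.2°: sec²(62.2°) = 1/0.4664² = 4.597.
At 5.4°: sec²(5.4°) = 1/0.9956² = 1.009.
Ratio = 4.597/1.009 = cos²(5.4°)/cos²(62.2°) ≈ 4.56.

4.56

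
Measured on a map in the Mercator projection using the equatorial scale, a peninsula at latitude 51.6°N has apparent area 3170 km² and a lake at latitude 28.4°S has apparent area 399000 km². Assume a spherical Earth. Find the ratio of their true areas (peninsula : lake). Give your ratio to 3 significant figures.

On Mercator the areal scale is sec²φ, so true area = apparent × cos²φ.
True area of peninsula: 3170 × cos²(51.6°) = 3170 × 0.3858 = 1223 km².
True area of lake: 399000 × cos²(28.4°) = 399000 × 0.7738 = 308700 km².
Ratio = 1223 / 308700 ≈ 0.00396.

0.00396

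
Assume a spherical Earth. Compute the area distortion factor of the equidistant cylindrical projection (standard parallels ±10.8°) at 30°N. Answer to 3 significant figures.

1.13

With standard parallel φ₀ = 10.8°, the equirectangular projection gives x = Rλ cos φ₀, y = Rφ, so h = 1 and k = cos 10.8° / cos φ.
Areal scale = h·k = 1 × cos φ₀ / cos φ; at 30°, h = 1.000, k = 1.134, so h·k = 1.134.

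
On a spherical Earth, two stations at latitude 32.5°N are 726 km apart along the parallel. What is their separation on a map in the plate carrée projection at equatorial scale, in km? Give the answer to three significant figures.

In the plate carrée (x = Rλ, y = Rφ), meridians are true-scale (h = 1) and parallels are stretched by k = sec φ.
Along the parallel, k = sec 32.5° = 1/0.8434 = 1.186.
Map distance = 726 × 1.186 ≈ 861 km.

861 km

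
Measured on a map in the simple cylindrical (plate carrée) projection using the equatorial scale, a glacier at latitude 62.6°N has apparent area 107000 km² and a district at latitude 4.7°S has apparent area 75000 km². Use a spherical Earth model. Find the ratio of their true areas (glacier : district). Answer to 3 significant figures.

On the plate carrée, areal scale = h·k = 1 × sec φ, so true area = apparent × cos φ.
True area of glacier: 107000 × cos(62.6°) = 107000 × 0.4602 = 49240 km².
True area of district: 75000 × cos(4.7°) = 75000 × 0.9966 = 74750 km².
Ratio = 49240 / 74750 ≈ 0.659.

0.659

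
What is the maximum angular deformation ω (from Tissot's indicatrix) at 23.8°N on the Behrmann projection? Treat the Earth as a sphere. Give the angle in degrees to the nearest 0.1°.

6.3°

Behrmann is a cylindrical equal-area projection with standard parallels at ±30°. Cylindrical equal-area (φ₀ = 30°): h = cos φ / cos 30° along meridians, k = cos 30° / cos φ along parallels; h·k = 1.
At 23.8°: h = 1.057, k = 0.9465; principal scales a = 1.057, b = 0.9465.
sin(ω/2) = (a − b)/(a + b) = 0.1100/2.003 = 0.05491, so ω = 2 arcsin(0.05491) ≈ 6.3°.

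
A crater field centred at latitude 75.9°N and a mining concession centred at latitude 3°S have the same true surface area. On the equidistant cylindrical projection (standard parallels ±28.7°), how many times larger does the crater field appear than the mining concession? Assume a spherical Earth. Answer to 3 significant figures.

With standard parallel φ₀ = 28.7°, the equirectangular projection gives x = Rλ cos φ₀, y = Rφ, so h = 1 and k = cos 28.7° / cos φ.
Areal scale at 75.9°: h·k = 1.000 × 3.601 = 3.601.
Areal scale at 3°: h·k = 1.000 × 0.8783 = 0.8783.
Ratio = 3.601/0.8783 ≈ 4.10.

4.10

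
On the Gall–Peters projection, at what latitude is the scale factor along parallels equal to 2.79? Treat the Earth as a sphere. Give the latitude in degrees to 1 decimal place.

The Gall–Peters projection is cylindrical equal-area with φ₀ = 45°. A cylindrical equal-area projection with standard parallel φ₀ has meridian scale h = cos φ / cos φ₀ and parallel scale k = cos φ₀ / cos φ (so areas are preserved, h·k = 1).
k = cos φ₀ / cos φ = 2.79  ⇒  cos φ = cos 45° / 2.79 = 0.2534.
φ = arccos(0.2534) ≈ 75.3°.

75.3°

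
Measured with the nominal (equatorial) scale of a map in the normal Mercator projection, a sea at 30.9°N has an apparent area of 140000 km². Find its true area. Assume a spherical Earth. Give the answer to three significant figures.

103000 km²

Mercator is conformal, so the point scale is isotropic: h = k = sec φ = 1/cos φ.
Areal scale = k² = sec²φ = 1/cos²(30.9°) = 1/0.8581² = 1.358.
True area = apparent / (areal scale) = 140000 / 1.358 ≈ 103000 km².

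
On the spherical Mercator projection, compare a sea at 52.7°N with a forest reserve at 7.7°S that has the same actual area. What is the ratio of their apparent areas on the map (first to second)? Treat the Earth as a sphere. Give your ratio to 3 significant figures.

On Mercator, area is exaggerated by sec²φ = 1/cos²φ.
At 52.7°: sec²(52.7°) = 1/0.6060² = 2.723.
At 7.7°: sec²(7.7°) = 1/0.9910² = 1.018.
Ratio = 2.723/1.018 = cos²(7.7°)/cos²(52.7°) ≈ 2.67.

2.67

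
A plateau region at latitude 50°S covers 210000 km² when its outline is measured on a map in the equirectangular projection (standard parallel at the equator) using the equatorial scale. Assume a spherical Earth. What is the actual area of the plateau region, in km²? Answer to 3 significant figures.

135000 km²

Plate carrée maps x = Rλ, y = Rφ. The meridian scale is h = 1 and the parallel scale is k = 1/cos φ = sec φ.
Areal scale = h·k = 1 × sec φ; at 50°, h = 1.000, k = 1.556, so h·k = 1.556.
True area = apparent / (areal scale) = 210000 / 1.556 ≈ 135000 km².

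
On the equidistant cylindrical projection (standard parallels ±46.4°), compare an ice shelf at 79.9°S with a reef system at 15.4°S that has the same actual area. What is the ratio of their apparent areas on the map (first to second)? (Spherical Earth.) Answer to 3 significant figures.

With standard parallel φ₀ = 46.4°, the equirectangular projection gives x = Rλ cos φ₀, y = Rφ, so h = 1 and k = cos 46.4° / cos φ.
Areal scale at 79.9°: h·k = 1.000 × 3.932 = 3.932.
Areal scale at 15.4°: h·k = 1.000 × 0.7153 = 0.7153.
Ratio = 3.932/0.7153 ≈ 5.50.

5.50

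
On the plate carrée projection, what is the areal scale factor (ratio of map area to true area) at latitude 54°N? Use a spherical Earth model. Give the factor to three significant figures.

Plate carrée maps x = Rλ, y = Rφ. The meridian scale is h = 1 and the parallel scale is k = 1/cos φ = sec φ.
Areal scale = h·k = 1 × sec φ; at 54°, h = 1.000, k = 1.701, so h·k = 1.701.

1.70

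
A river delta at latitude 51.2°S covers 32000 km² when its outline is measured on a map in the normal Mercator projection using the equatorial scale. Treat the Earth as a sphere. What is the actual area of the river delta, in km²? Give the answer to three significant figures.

12600 km²

Mercator is conformal, so the point scale is isotropic: h = k = sec φ = 1/cos φ.
Areal scale = k² = sec²φ = 1/cos²(51.2°) = 1/0.6266² = 2.547.
True area = apparent / (areal scale) = 32000 / 2.547 ≈ 12600 km².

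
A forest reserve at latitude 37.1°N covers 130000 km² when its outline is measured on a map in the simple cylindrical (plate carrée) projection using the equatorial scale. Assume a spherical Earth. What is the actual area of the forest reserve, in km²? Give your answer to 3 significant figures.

For the equirectangular projection with φ₀ = 0 (plate carrée), h = 1 along meridians and k = sec φ along parallels.
Areal scale = h·k = 1 × sec φ; at 37.1°, h = 1.000, k = 1.254, so h·k = 1.254.
True area = apparent / (areal scale) = 130000 / 1.254 ≈ 104000 km².

104000 km²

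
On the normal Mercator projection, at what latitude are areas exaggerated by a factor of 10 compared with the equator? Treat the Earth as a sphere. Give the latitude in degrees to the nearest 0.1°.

Mercator areal scale is sec²φ.
sec²φ = 10  ⇒  cos²φ = 0.1000  ⇒  cos φ = 0.3162.
φ = arccos(0.3162) ≈ 71.6°.

71.6°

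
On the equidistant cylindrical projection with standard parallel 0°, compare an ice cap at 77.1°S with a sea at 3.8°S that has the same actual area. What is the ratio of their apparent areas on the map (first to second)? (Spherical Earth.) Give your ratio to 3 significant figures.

4.47

For the equirectangular projection with φ₀ = 0 (plate carrée), h = 1 along meridians and k = sec φ along parallels.
Areal scale at 77.1°: h·k = 1.000 × 4.479 = 4.479.
Areal scale at 3.8°: h·k = 1.000 × 1.002 = 1.002.
Ratio = 4.479/1.002 ≈ 4.47.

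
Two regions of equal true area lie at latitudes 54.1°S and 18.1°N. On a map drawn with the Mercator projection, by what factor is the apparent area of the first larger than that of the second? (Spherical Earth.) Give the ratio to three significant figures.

Mercator is conformal with k = sec φ, so areal scale = k² = sec²φ.
At 54.1°: sec²(54.1°) = 1/0.5864² = 2.908.
At 18.1°: sec²(18.1°) = 1/0.9505² = 1.107.
Ratio = 2.908/1.107 = cos²(18.1°)/cos²(54.1°) ≈ 2.63.

2.63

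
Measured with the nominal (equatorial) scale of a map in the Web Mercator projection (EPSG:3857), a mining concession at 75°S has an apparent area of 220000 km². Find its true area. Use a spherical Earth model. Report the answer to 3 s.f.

14700 km²

For Mercator, h = k = sec φ (a conformal cylindrical projection has a single point scale, 1/cos φ).
Areal scale = k² = sec²φ = 1/cos²(75°) = 1/0.2588² = 14.93.
True area = apparent / (areal scale) = 220000 / 14.93 ≈ 14700 km².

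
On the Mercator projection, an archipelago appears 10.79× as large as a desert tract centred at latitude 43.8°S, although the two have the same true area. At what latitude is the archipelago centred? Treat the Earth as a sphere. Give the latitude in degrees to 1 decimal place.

For equal true areas on Mercator, apparent areas scale as sec²φ, so the ratio is cos²φ₂ / cos²φ₁.
cos²φ₂ / cos²φ₁ = 10.79  ⇒  cos φ₁ = cos 43.8° / √10.79 = 0.7218/3.285 = 0.2197.
φ₁ = arccos(0.2197) ≈ 77.3°.

77.3°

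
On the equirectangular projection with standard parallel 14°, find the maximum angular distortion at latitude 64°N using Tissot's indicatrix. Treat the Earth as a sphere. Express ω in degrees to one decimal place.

The equidistant cylindrical projection with φ₀ = 14° has h = 1 (meridians true) and k = cos φ₀ / cos φ along parallels.
At 64°: h = 1.000, k = 2.213; principal scales a = 2.213, b = 1.000.
sin(ω/2) = (a − b)/(a + b) = 1.213/3.213 = 0.3776, so ω = 2 arcsin(0.3776) ≈ 44.4°.

44.4°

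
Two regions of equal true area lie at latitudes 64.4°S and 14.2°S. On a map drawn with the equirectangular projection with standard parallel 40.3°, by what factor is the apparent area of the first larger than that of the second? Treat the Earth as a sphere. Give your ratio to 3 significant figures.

In the equirectangular projection with standard parallel φ₀ = 40.3° (x = Rλ cos φ₀, y = Rφ), meridians are true-scale (h = 1) and the parallel scale is k = cos φ₀ / cos φ.
Areal scale at 64.4°: h·k = 1.000 × 1.765 = 1.765.
Areal scale at 14.2°: h·k = 1.000 × 0.7867 = 0.7867.
Ratio = 1.765/0.7867 ≈ 2.24.

2.24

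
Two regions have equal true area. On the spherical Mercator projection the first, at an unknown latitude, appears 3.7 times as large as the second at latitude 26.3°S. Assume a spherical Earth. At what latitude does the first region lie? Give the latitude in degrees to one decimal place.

62.2°

For equal true areas on Mercator, apparent areas scale as sec²φ, so the ratio is cos²φ₂ / cos²φ₁.
cos²φ₂ / cos²φ₁ = 3.7  ⇒  cos φ₁ = cos 26.3° / √3.7 = 0.8965/1.924 = 0.4661.
φ₁ = arccos(0.4661) ≈ 62.2°.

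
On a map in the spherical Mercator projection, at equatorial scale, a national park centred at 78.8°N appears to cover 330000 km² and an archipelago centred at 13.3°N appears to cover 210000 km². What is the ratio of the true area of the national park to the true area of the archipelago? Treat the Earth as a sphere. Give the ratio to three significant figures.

0.0626

Since Mercator area scale is 1/cos²φ, the true area equals the apparent area multiplied by cos²φ.
True area of national park: 330000 × cos²(78.8°) = 330000 × 0.03773 = 12450 km².
True area of archipelago: 210000 × cos²(13.3°) = 210000 × 0.9471 = 198900 km².
Ratio = 12450 / 198900 ≈ 0.0626.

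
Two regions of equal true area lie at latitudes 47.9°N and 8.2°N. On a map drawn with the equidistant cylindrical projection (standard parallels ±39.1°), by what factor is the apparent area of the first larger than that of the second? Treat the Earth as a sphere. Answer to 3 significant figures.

1.48

The equidistant cylindrical projection with φ₀ = 39.1° has h = 1 (meridians true) and k = cos φ₀ / cos φ along parallels.
Areal scale at 47.9°: h·k = 1.000 × 1.158 = 1.158.
Areal scale at 8.2°: h·k = 1.000 × 0.7841 = 0.7841.
Ratio = 1.158/0.7841 ≈ 1.48.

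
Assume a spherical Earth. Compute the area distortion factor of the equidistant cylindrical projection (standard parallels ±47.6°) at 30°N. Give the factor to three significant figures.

With standard parallel φ₀ = 47.6°, the equirectangular projection gives x = Rλ cos φ₀, y = Rφ, so h = 1 and k = cos 47.6° / cos φ.
Areal scale = h·k = 1 × cos φ₀ / cos φ; at 30°, h = 1.000, k = 0.7786, so h·k = 0.7786.

0.779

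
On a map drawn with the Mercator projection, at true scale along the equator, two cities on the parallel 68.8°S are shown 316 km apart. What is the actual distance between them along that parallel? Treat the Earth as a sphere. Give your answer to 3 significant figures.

For Mercator, h = k = sec φ (a conformal cylindrical projection has a single point scale, 1/cos φ).
Along the parallel at 68.8°, map distances are exaggerated by k = sec 68.8° = 2.765.
True distance = 316 / 2.765 = 316 × cos 68.8° ≈ 114 km.

114 km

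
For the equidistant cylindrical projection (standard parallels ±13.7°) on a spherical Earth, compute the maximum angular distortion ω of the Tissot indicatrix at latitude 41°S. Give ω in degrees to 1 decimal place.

In the equirectangular projection with standard parallel φ₀ = 13.7° (x = Rλ cos φ₀, y = Rφ), meridians are true-scale (h = 1) and the parallel scale is k = cos φ₀ / cos φ.
At 41°: h = 1.000, k = 1.287; principal scales a = 1.287, b = 1.000.
sin(ω/2) = (a − b)/(a + b) = 0.2873/2.287 = 0.1256, so ω = 2 arcsin(0.1256) ≈ 14.4°.

14.4°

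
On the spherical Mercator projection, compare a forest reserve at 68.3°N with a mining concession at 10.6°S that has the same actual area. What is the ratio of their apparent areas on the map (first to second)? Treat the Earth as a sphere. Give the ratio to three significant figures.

Mercator is conformal with k = sec φ, so areal scale = k² = sec²φ.
At 68.3°: sec²(68.3°) = 1/0.3697² = 7.315.
At 10.6°: sec²(10.6°) = 1/0.9829² = 1.035.
Ratio = 7.315/1.035 = cos²(10.6°)/cos²(68.3°) ≈ 7.07.

7.07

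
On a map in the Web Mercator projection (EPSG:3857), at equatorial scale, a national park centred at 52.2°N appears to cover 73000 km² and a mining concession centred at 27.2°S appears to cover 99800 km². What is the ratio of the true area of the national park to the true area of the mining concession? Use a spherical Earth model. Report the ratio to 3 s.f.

0.347

Mercator's areal exaggeration is sec²φ; hence true area = (apparent area) · cos²φ.
True area of national park: 73000 × cos²(52.2°) = 73000 × 0.3757 = 27420 km².
True area of mining concession: 99800 × cos²(27.2°) = 99800 × 0.7911 = 78950 km².
Ratio = 27420 / 78950 ≈ 0.347.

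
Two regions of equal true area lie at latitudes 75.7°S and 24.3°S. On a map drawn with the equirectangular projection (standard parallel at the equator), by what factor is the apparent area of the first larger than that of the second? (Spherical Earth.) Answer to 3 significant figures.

For the equirectangular projection with φ₀ = 0 (plate carrée), h = 1 along meridians and k = sec φ along parallels.
Areal scale at 75.7°: h·k = 1.000 × 4.049 = 4.049.
Areal scale at 24.3°: h·k = 1.000 × 1.097 = 1.097.
Ratio = 4.049/1.097 ≈ 3.69.

3.69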